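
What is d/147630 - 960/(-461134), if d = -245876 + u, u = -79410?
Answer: -37464677381/17019303105 ≈ -2.2013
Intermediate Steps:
d = -325286 (d = -245876 - 79410 = -325286)
d/147630 - 960/(-461134) = -325286/147630 - 960/(-461134) = -325286*1/147630 - 960*(-1/461134) = -162643/73815 + 480/230567 = -37464677381/17019303105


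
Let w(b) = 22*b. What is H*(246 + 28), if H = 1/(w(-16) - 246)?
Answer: -137/299 ≈ -0.45819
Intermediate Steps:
H = -1/598 (H = 1/(22*(-16) - 246) = 1/(-352 - 246) = 1/(-598) = -1/598 ≈ -0.0016722)
H*(246 + 28) = -(246 + 28)/598 = -1/598*274 = -137/299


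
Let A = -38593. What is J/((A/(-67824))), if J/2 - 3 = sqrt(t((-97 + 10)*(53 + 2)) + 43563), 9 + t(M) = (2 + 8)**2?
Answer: 406944/38593 + 135648*sqrt(43654)/38593 ≈ 744.92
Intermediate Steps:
t(M) = 91 (t(M) = -9 + (2 + 8)**2 = -9 + 10**2 = -9 + 100 = 91)
J = 6 + 2*sqrt(43654) (J = 6 + 2*sqrt(91 + 43563) = 6 + 2*sqrt(43654) ≈ 423.87)
J/((A/(-67824))) = (6 + 2*sqrt(43654))/((-38593/(-67824))) = (6 + 2*sqrt(43654))/((-38593*(-1/67824))) = (6 + 2*sqrt(43654))/(38593/67824) = (6 + 2*sqrt(43654))*(67824/38593) = 406944/38593 + 135648*sqrt(43654)/38593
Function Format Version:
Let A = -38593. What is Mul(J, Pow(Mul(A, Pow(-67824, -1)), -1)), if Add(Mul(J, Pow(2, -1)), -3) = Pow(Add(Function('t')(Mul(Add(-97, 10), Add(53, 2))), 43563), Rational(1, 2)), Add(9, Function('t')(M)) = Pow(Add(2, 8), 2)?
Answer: Add(Rational(406944, 38593), Mul(Rational(135648, 38593), Pow(43654, Rational(1, 2)))) ≈ 744.92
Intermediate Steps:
Function('t')(M) = 91 (Function('t')(M) = Add(-9, Pow(Add(2, 8), 2)) = Add(-9, Pow(10, 2)) = Add(-9, 100) = 91)
J = Add(6, Mul(2, Pow(43654, Rational(1, 2)))) (J = Add(6, Mul(2, Pow(Add(91, 43563), Rational(1, 2)))) = Add(6, Mul(2, Pow(43654, Rational(1, 2)))) ≈ 423.87)
Mul(J, Pow(Mul(A, Pow(-67824, -1)), -1)) = Mul(Add(6, Mul(2, Pow(43654, Rational(1, 2)))), Pow(Mul(-38593, Pow(-67824, -1)), -1)) = Mul(Add(6, Mul(2, Pow(43654, Rational(1, 2)))), Pow(Mul(-38593, Rational(-1, 67824)), -1)) = Mul(Add(6, Mul(2, Pow(43654, Rational(1, 2)))), Pow(Rational(38593, 67824), -1)) = Mul(Add(6, Mul(2, Pow(43654, Rational(1, 2)))), Rational(67824, 38593)) = Add(Rational(406944, 38593), Mul(Rational(135648, 38593), Pow(43654, Rational(1, 2))))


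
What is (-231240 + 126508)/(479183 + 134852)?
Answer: -104732/614035 ≈ -0.17056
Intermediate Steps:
(-231240 + 126508)/(479183 + 134852) = -104732/614035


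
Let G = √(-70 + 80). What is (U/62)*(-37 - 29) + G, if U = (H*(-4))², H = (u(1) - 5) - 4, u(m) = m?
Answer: -33792/31 + √10 ≈ -1086.9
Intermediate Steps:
H = -8 (H = (1 - 5) - 4 = -4 - 4 = -8)
G = √10 ≈ 3.1623
U = 1024 (U = (-8*(-4))² = 32² = 1024)
(U/62)*(-37 - 29) + G = (1024/62)*(-37 - 29) + √10 = (1024*(1/62))*(-66) + √10 = (512/31)*(-66) + √10 = -33792/31 + √10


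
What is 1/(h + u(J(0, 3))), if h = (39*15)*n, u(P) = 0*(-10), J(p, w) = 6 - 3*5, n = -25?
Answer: -1/14625 ≈ -6.8376e-5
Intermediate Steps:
J(p, w) = -9 (J(p, w) = 6 - 15 = -9)
u(P) = 0
h = -14625 (h = (39*15)*(-25) = 585*(-25) = -14625)
1/(h + u(J(0, 3))) = 1/(-14625 + 0) = 1/(-14625) = -1/14625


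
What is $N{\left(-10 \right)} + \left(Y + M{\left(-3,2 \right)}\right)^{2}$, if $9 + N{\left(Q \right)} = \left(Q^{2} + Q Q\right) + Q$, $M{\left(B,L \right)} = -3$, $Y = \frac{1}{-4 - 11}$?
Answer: $\frac{42841}{225} \approx 190.4$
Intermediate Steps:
$Y = - \frac{1}{15}$ ($Y = \frac{1}{-15} = - \frac{1}{15} \approx -0.066667$)
$N{\left(Q \right)} = -9 + Q + 2 Q^{2}$ ($N{\left(Q \right)} = -9 + \left(\left(Q^{2} + Q Q\right) + Q\right) = -9 + \left(\left(Q^{2} + Q^{2}\right) + Q\right) = -9 + \left(2 Q^{2} + Q\right) = -9 + \left(Q + 2 Q^{2}\right) = -9 + Q + 2 Q^{2}$)
$N{\left(-10 \right)} + \left(Y + M{\left(-3,2 \right)}\right)^{2} = \left(-9 - 10 + 2 \left(-10\right)^{2}\right) + \left(- \frac{1}{15} - 3\right)^{2} = \left(-9 - 10 + 2 \cdot 100\right) + \left(- \frac{46}{15}\right)^{2} = \left(-9 - 10 + 200\right) + \frac{2116}{225} = 181 + \frac{2116}{225} = \frac{42841}{225}$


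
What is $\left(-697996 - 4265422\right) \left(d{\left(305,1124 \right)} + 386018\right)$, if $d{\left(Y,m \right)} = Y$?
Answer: $-1917482532014$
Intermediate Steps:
$\left(-697996 - 4265422\right) \left(d{\left(305,1124 \right)} + 386018\right) = \left(-697996 - 4265422\right) \left(305 + 386018\right) = \left(-4963418\right) 386323 = -1917482532014$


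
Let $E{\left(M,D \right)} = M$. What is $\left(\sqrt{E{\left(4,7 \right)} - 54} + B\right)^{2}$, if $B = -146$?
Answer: $21266 - 1460 i \sqrt{2} \approx 21266.0 - 2064.8 i$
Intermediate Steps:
$\left(\sqrt{E{\left(4,7 \right)} - 54} + B\right)^{2} = \left(\sqrt{4 - 54} - 146\right)^{2} = \left(\sqrt{-50} - 146\right)^{2} = \left(5 i \sqrt{2} - 146\right)^{2} = \left(-146 + 5 i \sqrt{2}\right)^{2}$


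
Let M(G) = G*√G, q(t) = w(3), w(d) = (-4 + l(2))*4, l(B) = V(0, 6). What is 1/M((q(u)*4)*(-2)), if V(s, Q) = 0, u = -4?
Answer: √2/2048 ≈ 0.00069053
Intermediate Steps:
l(B) = 0
w(d) = -16 (w(d) = (-4 + 0)*4 = -4*4 = -16)
q(t) = -16
M(G) = G^(3/2)
1/M((q(u)*4)*(-2)) = 1/((-16*4*(-2))^(3/2)) = 1/((-64*(-2))^(3/2)) = 1/(128^(3/2)) = 1/(1024*√2) = √2/2048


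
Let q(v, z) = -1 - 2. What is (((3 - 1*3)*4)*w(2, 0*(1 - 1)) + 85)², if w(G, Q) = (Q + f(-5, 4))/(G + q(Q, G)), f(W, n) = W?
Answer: 7225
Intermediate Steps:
q(v, z) = -3
w(G, Q) = (-5 + Q)/(-3 + G) (w(G, Q) = (Q - 5)/(G - 3) = (-5 + Q)/(-3 + G))
(((3 - 1*3)*4)*w(2, 0*(1 - 1)) + 85)² = (((3 - 1*3)*4)*((-5 + 0*(1 - 1))/(-3 + 2)) + 85)² = (((3 - 3)*4)*((-5 + 0*0)/(-1)) + 85)² = ((0*4)*(-(-5 + 0)) + 85)² = (0*(-1*(-5)) + 85)² = (0*5 + 85)² = (0 + 85)² = 85² = 7225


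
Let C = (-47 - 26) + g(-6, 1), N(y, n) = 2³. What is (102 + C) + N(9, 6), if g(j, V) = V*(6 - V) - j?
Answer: 48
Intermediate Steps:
N(y, n) = 8
g(j, V) = -j + V*(6 - V)
C = -62 (C = (-47 - 26) + (-1*(-6) - 1*1² + 6*1) = -73 + (6 - 1*1 + 6) = -73 + (6 - 1 + 6) = -73 + 11 = -62)
(102 + C) + N(9, 6) = (102 - 62) + 8 = 40 + 8 = 48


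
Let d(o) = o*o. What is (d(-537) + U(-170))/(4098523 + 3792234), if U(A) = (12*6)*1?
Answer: 288441/7890757 ≈ 0.036554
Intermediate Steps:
U(A) = 72 (U(A) = 72*1 = 72)
d(o) = o²
(d(-537) + U(-170))/(4098523 + 3792234) = ((-537)² + 72)/(4098523 + 3792234) = (288369 + 72)/7890757 = 288441*(1/7890757) = 288441/7890757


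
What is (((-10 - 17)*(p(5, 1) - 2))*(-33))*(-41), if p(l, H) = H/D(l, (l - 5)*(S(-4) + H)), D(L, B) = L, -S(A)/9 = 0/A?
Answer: 328779/5 ≈ 65756.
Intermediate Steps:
S(A) = 0 (S(A) = -0/A = -9*0 = 0)
p(l, H) = H/l
(((-10 - 17)*(p(5, 1) - 2))*(-33))*(-41) = (((-10 - 17)*(1/5 - 2))*(-33))*(-41) = (-27*(1*(⅕) - 2)*(-33))*(-41) = (-27*(⅕ - 2)*(-33))*(-41) = (-27*(-9/5)*(-33))*(-41) = ((243/5)*(-33))*(-41) = -8019/5*(-41) = 328779/5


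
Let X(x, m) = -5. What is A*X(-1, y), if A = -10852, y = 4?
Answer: 54260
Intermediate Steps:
A*X(-1, y) = -10852*(-5) = 54260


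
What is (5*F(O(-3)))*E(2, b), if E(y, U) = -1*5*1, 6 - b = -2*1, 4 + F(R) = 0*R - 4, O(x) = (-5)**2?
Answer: 200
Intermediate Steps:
O(x) = 25
F(R) = -8 (F(R) = -4 + (0*R - 4) = -4 + (0 - 4) = -4 - 4 = -8)
b = 8 (b = 6 - (-2) = 6 - 1*(-2) = 6 + 2 = 8)
E(y, U) = -5 (E(y, U) = -5*1 = -5)
(5*F(O(-3)))*E(2, b) = (5*(-8))*(-5) = -40*(-5) = 200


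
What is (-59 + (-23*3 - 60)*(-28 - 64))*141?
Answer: 1665069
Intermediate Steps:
(-59 + (-23*3 - 60)*(-28 - 64))*141 = (-59 + (-69 - 60)*(-92))*141 = (-59 - 129*(-92))*141 = (-59 + 11868)*141 = 11809*141 = 1665069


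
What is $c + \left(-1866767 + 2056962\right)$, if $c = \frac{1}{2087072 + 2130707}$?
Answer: $\frac{802200476906}{4217779} \approx 1.902 \cdot 10^{5}$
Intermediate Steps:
$c = \frac{1}{4217779} \approx 2.3709 \cdot 10^{-7}$
$c + \left(-1866767 + 2056962\right) = \frac{1}{4217779} + \left(-1866767 + 2056962\right) = \frac{1}{4217779} + 190195 = \frac{802200476906}{4217779}$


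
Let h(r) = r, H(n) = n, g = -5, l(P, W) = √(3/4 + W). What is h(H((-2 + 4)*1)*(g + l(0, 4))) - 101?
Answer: -111 + √19 ≈ -106.64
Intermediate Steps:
l(P, W) = √(¾ + W) (l(P, W) = √(3*(¼) + W) = √(¾ + W))
h(H((-2 + 4)*1)*(g + l(0, 4))) - 101 = ((-2 + 4)*1)*(-5 + √(3 + 4*4)/2) - 101 = (2*1)*(-5 + √(3 + 16)/2) - 101 = 2*(-5 + √19/2) - 101 = (-10 + √19) - 101 = -111 + √19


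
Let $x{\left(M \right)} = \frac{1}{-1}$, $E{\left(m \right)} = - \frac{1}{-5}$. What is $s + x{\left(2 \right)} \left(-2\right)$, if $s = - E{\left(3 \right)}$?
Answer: $\frac{9}{5} \approx 1.8$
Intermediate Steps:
$E{\left(m \right)} = \frac{1}{5}$ ($E{\left(m \right)} = \left(-1\right) \left(- \frac{1}{5}\right) = \frac{1}{5}$)
$x{\left(M \right)} = -1$
$s = - \frac{1}{5}$ ($s = \left(-1\right) \frac{1}{5} = - \frac{1}{5} \approx -0.2$)
$s + x{\left(2 \right)} \left(-2\right) = - \frac{1}{5} - -2 = - \frac{1}{5} + 2 = \frac{9}{5}$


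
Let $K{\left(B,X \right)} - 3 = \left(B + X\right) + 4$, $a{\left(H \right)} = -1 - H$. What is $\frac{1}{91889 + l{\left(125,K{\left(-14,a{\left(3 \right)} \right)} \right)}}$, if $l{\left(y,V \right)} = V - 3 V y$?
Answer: $\frac{1}{96003} \approx 1.0416 \cdot 10^{-5}$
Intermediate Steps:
$K{\left(B,X \right)} = 7 + B + X$ ($K{\left(B,X \right)} = 3 + \left(\left(B + X\right) + 4\right) = 3 + \left(4 + B + X\right) = 7 + B + X$)
$l{\left(y,V \right)} = V - 3 V y$
$\frac{1}{91889 + l{\left(125,K{\left(-14,a{\left(3 \right)} \right)} \right)}} = \frac{1}{91889 + \left(7 - 14 - 4\right) \left(1 - 375\right)} = \frac{1}{91889 + \left(7 - 14 - 4\right) \left(-374\right)} = \frac{1}{91889 - -4114} = \frac{1}{91889 + 4114} = \frac{1}{96003}$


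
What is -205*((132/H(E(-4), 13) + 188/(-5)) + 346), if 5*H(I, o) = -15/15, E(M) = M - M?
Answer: 72078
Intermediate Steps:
E(M) = 0
H(I, o) = -1/5 (H(I, o) = (-15/15)/5 = (-15*1/15)/5 = (1/5)*(-1) = -1/5)
-205*((132/H(E(-4), 13) + 188/(-5)) + 346) = -205*((132/(-1/5) + 188/(-5)) + 346) = -205*((132*(-5) + 188*(-1/5)) + 346) = -205*((-660 - 188/5) + 346) = -205*(-3488/5 + 346) = -205*(-1758/5) = 72078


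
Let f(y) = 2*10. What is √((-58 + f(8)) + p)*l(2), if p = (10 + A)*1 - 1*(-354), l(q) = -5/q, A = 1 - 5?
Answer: -5*√322/2 ≈ -44.861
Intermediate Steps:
f(y) = 20
A = -4
p = 360 (p = (10 - 4)*1 - 1*(-354) = 6*1 + 354 = 6 + 354 = 360)
√((-58 + f(8)) + p)*l(2) = √((-58 + 20) + 360)*(-5/2) = √(-38 + 360)*(-5*½) = √322*(-5/2) = -5*√322/2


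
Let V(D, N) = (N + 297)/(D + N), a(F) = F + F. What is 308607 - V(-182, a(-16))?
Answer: 66042163/214 ≈ 3.0861e+5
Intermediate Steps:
a(F) = 2*F
V(D, N) = (297 + N)/(D + N)
308607 - V(-182, a(-16)) = 308607 - (297 + 2*(-16))/(-182 + 2*(-16)) = 308607 - (297 - 32)/(-182 - 32) = 308607 - 265/(-214) = 308607 - (-1)*265/214 = 308607 - 1*(-265/214) = 308607 + 265/214 = 66042163/214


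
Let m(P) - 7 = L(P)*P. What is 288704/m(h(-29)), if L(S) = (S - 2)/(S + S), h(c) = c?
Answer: -577408/17 ≈ -33965.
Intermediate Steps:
L(S) = (-2 + S)/(2*S) (L(S) = (-2 + S)/((2*S)) = (-2 + S)*(1/(2*S)) = (-2 + S)/(2*S))
m(P) = 6 + P/2 (m(P) = 7 + ((-2 + P)/(2*P))*P = 7 + (-1 + P/2) = 6 + P/2)
288704/m(h(-29)) = 288704/(6 + (½)*(-29)) = 288704/(6 - 29/2) = 288704/(-17/2) = 288704*(-2/17) = -577408/17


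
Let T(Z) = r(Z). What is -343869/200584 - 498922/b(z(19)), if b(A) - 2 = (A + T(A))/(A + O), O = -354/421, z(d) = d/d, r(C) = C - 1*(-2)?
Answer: -3352850886929/182330856 ≈ -18389.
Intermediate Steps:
r(C) = 2 + C (r(C) = C + 2 = 2 + C)
z(d) = 1
T(Z) = 2 + Z
O = -354/421 (O = -354*1/421 = -354/421 ≈ -0.84085)
b(A) = 2 + (2 + 2*A)/(-354/421 + A) (b(A) = 2 + (A + (2 + A))/(A - 354/421) = 2 + (2 + 2*A)/(-354/421 + A))
-343869/200584 - 498922/b(z(19)) = -343869/200584 - 498922*(-354 + 421*1)/(2*(67 + 842*1)) = -343869*1/200584 - 498922*(-354 + 421)/(2*(67 + 842)) = -343869/200584 - 498922/(2*909/67) = -343869/200584 - 498922/(2*(1/67)*909) = -343869/200584 - 498922/1818/67 = -343869/200584 - 498922*67/1818 = -343869/200584 - 16713887/909 = -3352850886929/182330856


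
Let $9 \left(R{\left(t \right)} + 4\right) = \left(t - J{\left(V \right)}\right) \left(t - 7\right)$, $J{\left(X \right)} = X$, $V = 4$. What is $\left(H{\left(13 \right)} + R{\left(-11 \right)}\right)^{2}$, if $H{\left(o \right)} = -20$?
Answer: $36$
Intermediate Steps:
$R{\left(t \right)} = -4 + \frac{\left(-7 + t\right) \left(-4 + t\right)}{9}$ ($R{\left(t \right)} = -4 + \frac{\left(t - 4\right) \left(t - 7\right)}{9} = -4 + \frac{\left(t - 4\right) \left(-7 + t\right)}{9} = -4 + \frac{\left(-4 + t\right) \left(-7 + t\right)}{9} = -4 + \frac{\left(-7 + t\right) \left(-4 + t\right)}{9}$)
$\left(H{\left(13 \right)} + R{\left(-11 \right)}\right)^{2} = \left(-20 - \left(- \frac{113}{9} - \frac{121}{9}\right)\right)^{2} = \left(-20 + \left(- \frac{8}{9} + \frac{121}{9} + \frac{1}{9} \cdot 121\right)\right)^{2} = \left(-20 + \left(- \frac{8}{9} + \frac{121}{9} + \frac{121}{9}\right)\right)^{2} = \left(-20 + 26\right)^{2} = 6^{2} = 36$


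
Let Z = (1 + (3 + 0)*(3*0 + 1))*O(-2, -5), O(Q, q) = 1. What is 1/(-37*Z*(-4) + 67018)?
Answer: 1/67610 ≈ 1.4791e-5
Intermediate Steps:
Z = 4 (Z = (1 + (3 + 0)*(3*0 + 1))*1 = (1 + 3*(0 + 1))*1 = (1 + 3*1)*1 = (1 + 3)*1 = 4*1 = 4)
1/(-37*Z*(-4) + 67018) = 1/(-37*4*(-4) + 67018) = 1/(-148*(-4) + 67018) = 1/(592 + 67018) = 1/67610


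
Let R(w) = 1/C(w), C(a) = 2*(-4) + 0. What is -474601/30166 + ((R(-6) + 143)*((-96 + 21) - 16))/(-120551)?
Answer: -227285672525/14546165864 ≈ -15.625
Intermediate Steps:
C(a) = -8 (C(a) = -8 + 0 = -8)
R(w) = -⅛ (R(w) = 1/(-8) = -⅛)
-474601/30166 + ((R(-6) + 143)*((-96 + 21) - 16))/(-120551) = -474601/30166 + ((-⅛ + 143)*((-96 + 21) - 16))/(-120551) = -474601*1/30166 + (1143*(-75 - 16)/8)*(-1/120551) = -474601/30166 + ((1143/8)*(-91))*(-1/120551) = -474601/30166 - 104013/8*(-1/120551) = -474601/30166 + 104013/964408 = -227285672525/14546165864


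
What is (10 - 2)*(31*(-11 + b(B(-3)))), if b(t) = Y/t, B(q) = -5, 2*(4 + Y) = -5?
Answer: -12028/5 ≈ -2405.6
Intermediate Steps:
Y = -13/2 (Y = -4 + (½)*(-5) = -4 - 5/2 = -13/2 ≈ -6.5000)
b(t) = -13/(2*t)
(10 - 2)*(31*(-11 + b(B(-3)))) = (10 - 2)*(31*(-11 - 13/2/(-5))) = 8*(31*(-11 - 13/2*(-⅕))) = 8*(31*(-11 + 13/10)) = 8*(31*(-97/10)) = 8*(-3007/10) = -12028/5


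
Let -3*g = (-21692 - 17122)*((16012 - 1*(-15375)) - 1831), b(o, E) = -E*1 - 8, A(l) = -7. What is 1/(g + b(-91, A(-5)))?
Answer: 1/382395527 ≈ 2.6151e-9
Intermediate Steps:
b(o, E) = -8 - E (b(o, E) = -E - 8 = -8 - E)
g = 382395528 (g = -(-21692 - 17122)*((16012 - 1*(-15375)) - 1831)/3 = -(-12938)*((16012 + 15375) - 1831) = -(-12938)*(31387 - 1831) = -(-12938)*29556 = -⅓*(-1147186584) = 382395528)
1/(g + b(-91, A(-5))) = 1/(382395528 + (-8 - 1*(-7))) = 1/(382395528 + (-8 + 7)) = 1/(382395528 - 1) = 1/382395527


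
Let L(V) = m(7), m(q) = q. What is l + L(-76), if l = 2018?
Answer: 2025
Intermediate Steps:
L(V) = 7
l + L(-76) = 2018 + 7 = 2025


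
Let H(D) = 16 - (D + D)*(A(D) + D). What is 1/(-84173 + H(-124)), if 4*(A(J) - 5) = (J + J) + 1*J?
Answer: -1/136733 ≈ -7.3135e-6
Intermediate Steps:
A(J) = 5 + 3*J/4 (A(J) = 5 + ((J + J) + 1*J)/4 = 5 + (2*J + J)/4 = 5 + (3*J)/4 = 5 + 3*J/4)
H(D) = 16 - 2*D*(5 + 7*D/4) (H(D) = 16 - (D + D)*((5 + 3*D/4) + D) = 16 - 2*D*(5 + 7*D/4))
1/(-84173 + H(-124)) = 1/(-84173 + (16 - 10*(-124) - 7/2*(-124)**2)) = 1/(-84173 + (16 + 1240 - 7/2*15376)) = 1/(-84173 + (16 + 1240 - 53816)) = 1/(-84173 - 52560) = 1/(-136733) = -1/136733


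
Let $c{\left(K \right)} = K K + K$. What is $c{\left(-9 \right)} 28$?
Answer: $2016$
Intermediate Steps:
$c{\left(K \right)} = K + K^{2}$ ($c{\left(K \right)} = K^{2} + K = K + K^{2}$)
$c{\left(-9 \right)} 28 = - 9 \left(1 - 9\right) 28 = \left(-9\right) \left(-8\right) 28 = 72 \cdot 28 = 2016$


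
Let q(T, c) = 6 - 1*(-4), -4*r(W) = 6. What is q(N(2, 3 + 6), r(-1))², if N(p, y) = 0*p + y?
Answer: 100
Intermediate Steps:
N(p, y) = y (N(p, y) = 0 + y = y)
r(W) = -3/2 (r(W) = -¼*6 = -3/2)
q(T, c) = 10 (q(T, c) = 6 + 4 = 10)
q(N(2, 3 + 6), r(-1))² = 10² = 100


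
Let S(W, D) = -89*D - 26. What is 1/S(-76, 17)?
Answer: -1/1539 ≈ -0.00064977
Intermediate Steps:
S(W, D) = -26 - 89*D
1/S(-76, 17) = 1/(-26 - 89*17) = 1/(-26 - 1513) = 1/(-1539) = -1/1539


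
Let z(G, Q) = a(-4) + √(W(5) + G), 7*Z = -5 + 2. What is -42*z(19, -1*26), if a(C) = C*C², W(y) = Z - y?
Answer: 2688 - 6*√665 ≈ 2533.3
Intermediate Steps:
Z = -3/7 (Z = (-5 + 2)/7 = (⅐)*(-3) = -3/7 ≈ -0.42857)
W(y) = -3/7 - y
a(C) = C³
z(G, Q) = -64 + √(-38/7 + G) (z(G, Q) = (-4)³ + √((-3/7 - 1*5) + G) = -64 + √((-3/7 - 5) + G) = -64 + √(-38/7 + G))
-42*z(19, -1*26) = -42*(-64 + √(-266 + 49*19)/7) = -42*(-64 + √(-266 + 931)/7) = -42*(-64 + √665/7) = 2688 - 6*√665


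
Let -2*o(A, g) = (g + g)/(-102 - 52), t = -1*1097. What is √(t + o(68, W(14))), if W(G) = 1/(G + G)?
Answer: I*√104065786/308 ≈ 33.121*I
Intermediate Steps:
W(G) = 1/(2*G)
t = -1097
o(A, g) = g/154 (o(A, g) = -(g + g)/(2*(-102 - 52)) = -2*g/(2*(-154)) = -2*g*(-1)/(2*154) = -(-1)*g/154 = g/154)
√(t + o(68, W(14))) = √(-1097 + ((½)/14)/154) = √(-1097 + ((½)*(1/14))/154) = √(-1097 + (1/154)*(1/28)) = √(-1097 + 1/4312) = √(-4730263/4312) = I*√104065786/308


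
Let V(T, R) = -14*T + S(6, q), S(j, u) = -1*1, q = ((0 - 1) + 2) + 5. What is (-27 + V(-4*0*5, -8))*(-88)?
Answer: 2464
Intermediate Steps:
q = 6 (q = (-1 + 2) + 5 = 1 + 5 = 6)
S(j, u) = -1
V(T, R) = -1 - 14*T (V(T, R) = -14*T - 1 = -1 - 14*T)
(-27 + V(-4*0*5, -8))*(-88) = (-27 + (-1 - 14*(-4*0)*5))*(-88) = (-27 + (-1 - 0*5))*(-88) = (-27 + (-1 - 14*0))*(-88) = (-27 + (-1 + 0))*(-88) = (-27 - 1)*(-88) = -28*(-88) = 2464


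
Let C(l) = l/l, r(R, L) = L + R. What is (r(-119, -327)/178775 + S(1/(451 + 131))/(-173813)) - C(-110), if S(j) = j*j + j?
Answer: -10551570994023077/10525312802760300 ≈ -1.0025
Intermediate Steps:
S(j) = j + j² (S(j) = j² + j = j + j²)
C(l) = 1
(r(-119, -327)/178775 + S(1/(451 + 131))/(-173813)) - C(-110) = ((-327 - 119)/178775 + ((1 + 1/(451 + 131))/(451 + 131))/(-173813)) - 1*1 = (-446*1/178775 + ((1 + 1/582)/582)*(-1/173813)) - 1 = (-446/178775 + ((1 + 1/582)/582)*(-1/173813)) - 1 = (-446/178775 + ((1/582)*(583/582))*(-1/173813)) - 1 = (-446/178775 + (583/338724)*(-1/173813)) - 1 = (-446/178775 - 583/58874634612) - 1 = -26258191262777/10525312802760300 - 1 = -10551570994023077/10525312802760300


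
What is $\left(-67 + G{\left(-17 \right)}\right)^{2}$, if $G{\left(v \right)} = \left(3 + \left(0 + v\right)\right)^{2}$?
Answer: $16641$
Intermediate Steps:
$G{\left(v \right)} = \left(3 + v\right)^{2}$
$\left(-67 + G{\left(-17 \right)}\right)^{2} = \left(-67 + \left(3 - 17\right)^{2}\right)^{2} = \left(-67 + \left(-14\right)^{2}\right)^{2} = \left(-67 + 196\right)^{2} = 129^{2} = 16641$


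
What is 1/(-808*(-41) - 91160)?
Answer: -1/58032 ≈ -1.7232e-5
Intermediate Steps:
1/(-808*(-41) - 91160) = 1/(-404*(-82) - 91160) = 1/(33128 - 91160) = 1/(-58032) = -1/58032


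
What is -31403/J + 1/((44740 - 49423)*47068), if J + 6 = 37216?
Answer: -3460915918571/4100903755620 ≈ -0.84394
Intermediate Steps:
J = 37210 (J = -6 + 37216 = 37210)
-31403/J + 1/((44740 - 49423)*47068) = -31403/37210 + 1/((44740 - 49423)*47068) = -31403*1/37210 + (1/47068)/(-4683) = -31403/37210 - 1/4683*1/47068 = -31403/37210 - 1/220419444 = -3460915918571/4100903755620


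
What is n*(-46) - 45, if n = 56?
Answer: -2621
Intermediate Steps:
n*(-46) - 45 = 56*(-46) - 45 = -2576 - 45 = -2621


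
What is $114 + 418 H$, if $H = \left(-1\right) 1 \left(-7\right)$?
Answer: $3040$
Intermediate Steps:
$H = 7$ ($H = \left(-1\right) \left(-7\right) = 7$)
$114 + 418 H = 114 + 418 \cdot 7 = 114 + 2926 = 3040$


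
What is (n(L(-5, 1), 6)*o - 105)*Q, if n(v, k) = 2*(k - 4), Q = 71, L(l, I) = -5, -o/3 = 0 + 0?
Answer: -7455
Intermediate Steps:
o = 0 (o = -3*(0 + 0) = -3*0 = 0)
n(v, k) = -8 + 2*k (n(v, k) = 2*(-4 + k) = -8 + 2*k)
(n(L(-5, 1), 6)*o - 105)*Q = ((-8 + 2*6)*0 - 105)*71 = ((-8 + 12)*0 - 105)*71 = (4*0 - 105)*71 = (0 - 105)*71 = -105*71 = -7455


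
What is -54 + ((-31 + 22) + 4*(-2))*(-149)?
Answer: 2479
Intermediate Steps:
-54 + ((-31 + 22) + 4*(-2))*(-149) = -54 + (-9 - 8)*(-149) = -54 - 17*(-149) = -54 + 2533 = 2479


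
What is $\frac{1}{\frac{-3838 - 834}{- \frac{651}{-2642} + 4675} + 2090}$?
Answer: $\frac{12352001}{25803338666} \approx 0.0004787$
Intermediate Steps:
$\frac{1}{\frac{-3838 - 834}{- \frac{651}{-2642} + 4675} + 2090} = \frac{1}{- \frac{4672}{\left(-651\right) \left(- \frac{1}{2642}\right) + 4675} + 2090} = \frac{1}{- \frac{4672}{\frac{651}{2642} + 4675} + 2090} = \frac{1}{- \frac{4672}{\frac{12352001}{2642}} + 2090} = \frac{1}{\left(-4672\right) \frac{2642}{12352001} + 2090} = \frac{1}{- \frac{12343424}{12352001} + 2090} = \frac{1}{\frac{25803338666}{12352001}} = \frac{12352001}{25803338666}$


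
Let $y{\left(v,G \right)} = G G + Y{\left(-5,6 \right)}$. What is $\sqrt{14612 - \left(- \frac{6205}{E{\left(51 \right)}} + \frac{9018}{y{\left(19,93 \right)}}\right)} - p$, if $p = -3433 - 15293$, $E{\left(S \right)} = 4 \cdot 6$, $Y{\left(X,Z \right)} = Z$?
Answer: $18726 + \frac{\sqrt{17821755626910}}{34620} \approx 18848.0$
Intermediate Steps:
$E{\left(S \right)} = 24$
$p = -18726$
$y{\left(v,G \right)} = 6 + G^{2}$ ($y{\left(v,G \right)} = G G + 6 = G^{2} + 6 = 6 + G^{2}$)
$\sqrt{14612 - \left(- \frac{6205}{E{\left(51 \right)}} + \frac{9018}{y{\left(19,93 \right)}}\right)} - p = \sqrt{14612 + \left(\frac{6205}{24} - \frac{9018}{6 + 93^{2}}\right)} - -18726 = \sqrt{14612 + \left(6205 \cdot \frac{1}{24} - \frac{9018}{6 + 8649}\right)} + 18726 = \sqrt{14612 + \left(\frac{6205}{24} - \frac{9018}{8655}\right)} + 18726 = \sqrt{14612 + \left(\frac{6205}{24} - \frac{3006}{2885}\right)} + 18726 = \sqrt{14612 + \frac{17829281}{69240}} + 18726 = \sqrt{\frac{1029564161}{69240}} + 18726 = \frac{\sqrt{17821755626910}}{34620} + 18726 = 18726 + \frac{\sqrt{17821755626910}}{34620}$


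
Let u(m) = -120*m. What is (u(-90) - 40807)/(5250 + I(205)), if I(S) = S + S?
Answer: -30007/5660 ≈ -5.3016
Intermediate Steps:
I(S) = 2*S
(u(-90) - 40807)/(5250 + I(205)) = (-120*(-90) - 40807)/(5250 + 2*205) = (10800 - 40807)/(5250 + 410) = -30007/5660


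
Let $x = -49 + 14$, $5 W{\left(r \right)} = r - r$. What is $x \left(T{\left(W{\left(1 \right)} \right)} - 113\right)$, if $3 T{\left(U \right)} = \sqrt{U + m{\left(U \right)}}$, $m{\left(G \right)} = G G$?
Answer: $3955$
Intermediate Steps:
$m{\left(G \right)} = G^{2}$
$W{\left(r \right)} = 0$ ($W{\left(r \right)} = \frac{r - r}{5} = \frac{1}{5} \cdot 0 = 0$)
$T{\left(U \right)} = \frac{\sqrt{U + U^{2}}}{3}$
$x = -35$
$x \left(T{\left(W{\left(1 \right)} \right)} - 113\right) = - 35 \left(\frac{\sqrt{0 \left(1 + 0\right)}}{3} - 113\right) = - 35 \left(\frac{\sqrt{0 \cdot 1}}{3} - 113\right) = - 35 \left(\frac{\sqrt{0}}{3} - 113\right) = - 35 \left(\frac{1}{3} \cdot 0 - 113\right) = - 35 \left(0 - 113\right) = \left(-35\right) \left(-113\right) = 3955$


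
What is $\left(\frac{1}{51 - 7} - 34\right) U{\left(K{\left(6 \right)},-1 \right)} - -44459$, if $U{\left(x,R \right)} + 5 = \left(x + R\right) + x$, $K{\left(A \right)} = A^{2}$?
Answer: $\frac{84433}{2} \approx 42217.0$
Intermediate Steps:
$U{\left(x,R \right)} = -5 + R + 2 x$ ($U{\left(x,R \right)} = -5 + \left(\left(x + R\right) + x\right) = -5 + \left(\left(R + x\right) + x\right) = -5 + \left(R + 2 x\right) = -5 + R + 2 x$)
$\left(\frac{1}{51 - 7} - 34\right) U{\left(K{\left(6 \right)},-1 \right)} - -44459 = \left(\frac{1}{51 - 7} - 34\right) \left(-5 - 1 + 2 \cdot 6^{2}\right) - -44459 = \left(\frac{1}{44} - 34\right) \left(-5 - 1 + 2 \cdot 36\right) + 44459 = \left(\frac{1}{44} - 34\right) \left(-5 - 1 + 72\right) + 44459 = \left(- \frac{1495}{44}\right) 66 + 44459 = - \frac{4485}{2} + 44459 = \frac{84433}{2}$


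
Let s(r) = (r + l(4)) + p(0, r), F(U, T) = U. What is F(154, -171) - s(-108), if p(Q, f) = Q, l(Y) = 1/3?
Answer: 785/3 ≈ 261.67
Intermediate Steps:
l(Y) = ⅓
s(r) = ⅓ + r (s(r) = (r + ⅓) + 0 = (⅓ + r) + 0 = ⅓ + r)
F(154, -171) - s(-108) = 154 - (⅓ - 108) = 154 - 1*(-323/3) = 154 + 323/3 = 785/3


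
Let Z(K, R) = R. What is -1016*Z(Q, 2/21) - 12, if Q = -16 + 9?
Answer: -2284/21 ≈ -108.76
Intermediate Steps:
Q = -7
-1016*Z(Q, 2/21) - 12 = -2032/21 - 12 = -2284/21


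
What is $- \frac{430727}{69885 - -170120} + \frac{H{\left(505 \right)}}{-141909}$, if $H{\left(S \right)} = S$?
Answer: $- \frac{61245240368}{34058869545} \approx -1.7982$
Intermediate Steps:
$- \frac{430727}{69885 - -170120} + \frac{H{\left(505 \right)}}{-141909} = - \frac{430727}{69885 - -170120} + \frac{505}{-141909} = - \frac{430727}{69885 + 170120} + 505 \left(- \frac{1}{141909}\right) = - \frac{430727}{240005} - \frac{505}{141909} = - \frac{61245240368}{34058869545}$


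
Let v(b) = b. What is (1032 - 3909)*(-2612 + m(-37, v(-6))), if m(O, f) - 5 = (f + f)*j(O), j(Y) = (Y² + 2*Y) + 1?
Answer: 52243443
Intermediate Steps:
j(Y) = 1 + Y² + 2*Y
m(O, f) = 5 + 2*f*(1 + O² + 2*O) (m(O, f) = 5 + (f + f)*(1 + O² + 2*O) = 5 + (2*f)*(1 + O² + 2*O) = 5 + 2*f*(1 + O² + 2*O))
(1032 - 3909)*(-2612 + m(-37, v(-6))) = (1032 - 3909)*(-2612 + (5 + 2*(-6)*(1 + (-37)² + 2*(-37)))) = -2877*(-2612 + (5 + 2*(-6)*(1 + 1369 - 74))) = -2877*(-2612 + (5 + 2*(-6)*1296)) = -2877*(-2612 + (5 - 15552)) = -2877*(-2612 - 15547) = -2877*(-18159) = 52243443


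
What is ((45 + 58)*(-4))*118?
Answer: -48616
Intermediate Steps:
((45 + 58)*(-4))*118 = (103*(-4))*118 = -412*118 = -48616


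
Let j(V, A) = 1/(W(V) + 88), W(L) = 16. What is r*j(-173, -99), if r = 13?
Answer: 1/8 ≈ 0.12500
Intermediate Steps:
j(V, A) = 1/104 (j(V, A) = 1/(16 + 88) = 1/104)
r*j(-173, -99) = 13*(1/104) = 1/8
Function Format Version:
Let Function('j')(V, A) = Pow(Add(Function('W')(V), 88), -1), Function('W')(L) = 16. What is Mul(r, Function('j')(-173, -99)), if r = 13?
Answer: Rational(1, 8) ≈ 0.12500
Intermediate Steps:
Function('j')(V, A) = Rational(1, 104) (Function('j')(V, A) = Pow(Add(16, 88), -1) = Pow(104, -1) = Rational(1, 104))
Mul(r, Function('j')(-173, -99)) = Mul(13, Rational(1, 104)) = Rational(1, 8)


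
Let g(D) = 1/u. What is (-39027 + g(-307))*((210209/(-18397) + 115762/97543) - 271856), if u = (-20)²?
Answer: 7615940259649322228451/717799428400 ≈ 1.0610e+10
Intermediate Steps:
u = 400
g(D) = 1/400
(-39027 + g(-307))*((210209/(-18397) + 115762/97543) - 271856) = (-39027 + 1/400)*((210209/(-18397) + 115762/97543) - 271856) = -15610799*((210209*(-1/18397) + 115762*(1/97543)) - 271856)/400 = -15610799*((-210209/18397 + 115762/97543) - 271856)/400 = -15610799*(-18374742973/1794498571 - 271856)/400 = -15610799/400*(-487863578260749/1794498571) = 7615940259649322228451/717799428400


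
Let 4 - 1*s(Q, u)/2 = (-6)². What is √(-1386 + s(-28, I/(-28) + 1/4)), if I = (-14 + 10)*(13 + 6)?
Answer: 5*I*√58 ≈ 38.079*I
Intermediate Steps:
I = -76 (I = -4*19 = -76)
s(Q, u) = -64 (s(Q, u) = 8 - 2*(-6)² = 8 - 2*36 = 8 - 72 = -64)
√(-1386 + s(-28, I/(-28) + 1/4)) = √(-1386 - 64) = √(-1450) = 5*I*√58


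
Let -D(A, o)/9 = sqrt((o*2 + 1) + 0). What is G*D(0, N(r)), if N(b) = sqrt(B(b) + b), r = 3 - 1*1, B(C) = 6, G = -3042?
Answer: 27378*sqrt(1 + 4*sqrt(2)) ≈ 70638.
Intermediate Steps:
r = 2 (r = 3 - 1 = 2)
N(b) = sqrt(6 + b)
D(A, o) = -9*sqrt(1 + 2*o) (D(A, o) = -9*sqrt((o*2 + 1) + 0) = -9*sqrt((2*o + 1) + 0) = -9*sqrt((1 + 2*o) + 0) = -9*sqrt(1 + 2*o))
G*D(0, N(r)) = -(-27378)*sqrt(1 + 2*sqrt(6 + 2)) = -(-27378)*sqrt(1 + 2*sqrt(8)) = -(-27378)*sqrt(1 + 2*(2*sqrt(2))) = -(-27378)*sqrt(1 + 4*sqrt(2)) = 27378*sqrt(1 + 4*sqrt(2))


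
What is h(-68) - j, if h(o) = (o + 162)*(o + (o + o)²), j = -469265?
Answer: 2201497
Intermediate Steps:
h(o) = (162 + o)*(o + 4*o²) (h(o) = (162 + o)*(o + (2*o)²) = (162 + o)*(o + 4*o²))
h(-68) - j = -68*(162 + 4*(-68)² + 649*(-68)) - 1*(-469265) = -68*(162 + 4*4624 - 44132) + 469265 = -68*(162 + 18496 - 44132) + 469265 = -68*(-25474) + 469265 = 1732232 + 469265 = 2201497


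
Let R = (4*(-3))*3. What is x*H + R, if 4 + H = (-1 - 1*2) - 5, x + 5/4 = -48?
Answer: 555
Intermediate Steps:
x = -197/4 (x = -5/4 - 48 = -197/4 ≈ -49.250)
R = -36 (R = -12*3 = -36)
H = -12 (H = -4 + ((-1 - 1*2) - 5) = -4 + ((-1 - 2) - 5) = -4 + (-3 - 5) = -4 - 8 = -12)
x*H + R = -197/4*(-12) - 36 = 591 - 36 = 555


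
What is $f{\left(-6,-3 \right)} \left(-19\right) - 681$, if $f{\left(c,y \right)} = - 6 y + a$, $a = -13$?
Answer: $-776$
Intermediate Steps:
$f{\left(c,y \right)} = -13 - 6 y$ ($f{\left(c,y \right)} = - 6 y - 13 = -13 - 6 y$)
$f{\left(-6,-3 \right)} \left(-19\right) - 681 = \left(-13 - -18\right) \left(-19\right) - 681 = \left(-13 + 18\right) \left(-19\right) - 681 = 5 \left(-19\right) - 681 = -95 - 681 = -776$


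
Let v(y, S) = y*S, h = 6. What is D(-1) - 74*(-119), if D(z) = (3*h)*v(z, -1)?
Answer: 8824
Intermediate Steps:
v(y, S) = S*y
D(z) = -18*z (D(z) = (3*6)*(-z) = 18*(-z) = -18*z)
D(-1) - 74*(-119) = -18*(-1) - 74*(-119) = 18 + 8806 = 8824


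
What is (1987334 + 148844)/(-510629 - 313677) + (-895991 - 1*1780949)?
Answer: -1103309919909/412153 ≈ -2.6769e+6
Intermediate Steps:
(1987334 + 148844)/(-510629 - 313677) + (-895991 - 1*1780949) = 2136178/(-824306) + (-895991 - 1780949) = 2136178*(-1/824306) - 2676940 = -1068089/412153 - 2676940 = -1103309919909/412153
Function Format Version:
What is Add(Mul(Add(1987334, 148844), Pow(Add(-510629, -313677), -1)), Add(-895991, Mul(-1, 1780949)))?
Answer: Rational(-1103309919909, 412153) ≈ -2.6769e+6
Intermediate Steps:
Add(Mul(Add(1987334, 148844), Pow(Add(-510629, -313677), -1)), Add(-895991, Mul(-1, 1780949))) = Add(Mul(2136178, Pow(-824306, -1)), Add(-895991, -1780949)) = Add(Mul(2136178, Rational(-1, 824306)), -2676940) = Add(Rational(-1068089, 412153), -2676940) = Rational(-1103309919909, 412153)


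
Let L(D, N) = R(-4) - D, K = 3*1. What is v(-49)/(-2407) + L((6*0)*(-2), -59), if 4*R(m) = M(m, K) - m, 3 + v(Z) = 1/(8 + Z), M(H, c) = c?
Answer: 691305/394748 ≈ 1.7513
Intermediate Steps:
K = 3
v(Z) = -3 + 1/(8 + Z)
R(m) = ¾ - m/4 (R(m) = (3 - m)/4 = ¾ - m/4)
L(D, N) = 7/4 - D (L(D, N) = (¾ - ¼*(-4)) - D = (¾ + 1) - D = 7/4 - D)
v(-49)/(-2407) + L((6*0)*(-2), -59) = ((-23 - 3*(-49))/(8 - 49))/(-2407) + (7/4 - 6*0*(-2)) = ((-23 + 147)/(-41))*(-1/2407) + (7/4 - 0*(-2)) = -1/41*124*(-1/2407) + (7/4 - 1*0) = -124/41*(-1/2407) + (7/4 + 0) = 124/98687 + 7/4 = 691305/394748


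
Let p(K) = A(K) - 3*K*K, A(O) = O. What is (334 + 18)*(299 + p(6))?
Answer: 69344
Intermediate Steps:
p(K) = K - 3*K² (p(K) = K - 3*K*K = K - 3*K²)
(334 + 18)*(299 + p(6)) = (334 + 18)*(299 + 6*(1 - 3*6)) = 352*(299 + 6*(1 - 18)) = 352*(299 + 6*(-17)) = 352*(299 - 102) = 352*197 = 69344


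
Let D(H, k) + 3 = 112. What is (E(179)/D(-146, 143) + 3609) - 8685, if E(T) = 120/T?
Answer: -99037716/19511 ≈ -5076.0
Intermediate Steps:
D(H, k) = 109 (D(H, k) = -3 + 112 = 109)
(E(179)/D(-146, 143) + 3609) - 8685 = ((120/179)/109 + 3609) - 8685 = ((120*(1/179))*(1/109) + 3609) - 8685 = ((120/179)*(1/109) + 3609) - 8685 = (120/19511 + 3609) - 8685 = 70415319/19511 - 8685 = -99037716/19511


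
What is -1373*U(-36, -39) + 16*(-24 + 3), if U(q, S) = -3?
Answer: 3783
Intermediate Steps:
-1373*U(-36, -39) + 16*(-24 + 3) = -1373*(-3) + 16*(-24 + 3) = 4119 + 16*(-21) = 4119 - 336 = 3783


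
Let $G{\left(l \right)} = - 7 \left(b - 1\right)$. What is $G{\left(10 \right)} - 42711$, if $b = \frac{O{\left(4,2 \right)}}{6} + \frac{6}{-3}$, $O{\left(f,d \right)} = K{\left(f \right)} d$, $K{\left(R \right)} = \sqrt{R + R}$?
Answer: $-42690 - \frac{14 \sqrt{2}}{3} \approx -42697.0$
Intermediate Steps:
$K{\left(R \right)} = \sqrt{2} \sqrt{R}$ ($K{\left(R \right)} = \sqrt{2 R} = \sqrt{2} \sqrt{R}$)
$O{\left(f,d \right)} = d \sqrt{2} \sqrt{f}$ ($O{\left(f,d \right)} = \sqrt{2} \sqrt{f} d = d \sqrt{2} \sqrt{f}$)
$b = -2 + \frac{2 \sqrt{2}}{3}$ ($b = \frac{2 \sqrt{2} \sqrt{4}}{6} + \frac{6}{-3} = 2 \sqrt{2} \cdot 2 \cdot \frac{1}{6} + 6 \left(- \frac{1}{3}\right) = 4 \sqrt{2} \cdot \frac{1}{6} - 2 = \frac{2 \sqrt{2}}{3} - 2 = -2 + \frac{2 \sqrt{2}}{3} \approx -1.0572$)
$G{\left(l \right)} = 21 - \frac{14 \sqrt{2}}{3}$ ($G{\left(l \right)} = - 7 \left(\left(-2 + \frac{2 \sqrt{2}}{3}\right) - 1\right) = - 7 \left(-3 + \frac{2 \sqrt{2}}{3}\right) = 21 - \frac{14 \sqrt{2}}{3}$)
$G{\left(10 \right)} - 42711 = \left(21 - \frac{14 \sqrt{2}}{3}\right) - 42711 = -42690 - \frac{14 \sqrt{2}}{3}$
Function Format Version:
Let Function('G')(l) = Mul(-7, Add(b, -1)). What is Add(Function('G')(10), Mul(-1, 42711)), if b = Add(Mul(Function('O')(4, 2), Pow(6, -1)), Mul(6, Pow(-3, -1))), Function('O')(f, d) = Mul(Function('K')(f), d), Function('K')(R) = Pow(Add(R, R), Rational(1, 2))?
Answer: Add(-42690, Mul(Rational(-14, 3), Pow(2, Rational(1, 2)))) ≈ -42697.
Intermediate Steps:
Function('K')(R) = Mul(Pow(2, Rational(1, 2)), Pow(R, Rational(1, 2))) (Function('K')(R) = Pow(Mul(2, R), Rational(1, 2)) = Mul(Pow(2, Rational(1, 2)), Pow(R, Rational(1, 2))))
Function('O')(f, d) = Mul(d, Pow(2, Rational(1, 2)), Pow(f, Rational(1, 2))) (Function('O')(f, d) = Mul(Mul(Pow(2, Rational(1, 2)), Pow(f, Rational(1, 2))), d) = Mul(d, Pow(2, Rational(1, 2)), Pow(f, Rational(1, 2))))
b = Add(-2, Mul(Rational(2, 3), Pow(2, Rational(1, 2)))) (b = Add(Mul(Mul(2, Pow(2, Rational(1, 2)), Pow(4, Rational(1, 2))), Pow(6, -1)), Mul(6, Pow(-3, -1))) = Add(Mul(Mul(2, Pow(2, Rational(1, 2)), 2), Rational(1, 6)), Mul(6, Rational(-1, 3))) = Add(Mul(Mul(4, Pow(2, Rational(1, 2))), Rational(1, 6)), -2) = Add(Mul(Rational(2, 3), Pow(2, Rational(1, 2))), -2) = Add(-2, Mul(Rational(2, 3), Pow(2, Rational(1, 2)))) ≈ -1.0572)
Function('G')(l) = Add(21, Mul(Rational(-14, 3), Pow(2, Rational(1, 2)))) (Function('G')(l) = Mul(-7, Add(Add(-2, Mul(Rational(2, 3), Pow(2, Rational(1, 2)))), -1)) = Mul(-7, Add(-3, Mul(Rational(2, 3), Pow(2, Rational(1, 2))))) = Add(21, Mul(Rational(-14, 3), Pow(2, Rational(1, 2)))))
Add(Function('G')(10), Mul(-1, 42711)) = Add(Add(21, Mul(Rational(-14, 3), Pow(2, Rational(1, 2)))), Mul(-1, 42711)) = Add(Add(21, Mul(Rational(-14, 3), Pow(2, Rational(1, 2)))), -42711) = Add(-42690, Mul(Rational(-14, 3), Pow(2, Rational(1, 2))))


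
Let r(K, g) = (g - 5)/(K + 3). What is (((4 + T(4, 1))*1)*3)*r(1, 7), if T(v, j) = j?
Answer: 15/2 ≈ 7.5000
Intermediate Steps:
r(K, g) = (-5 + g)/(3 + K)
(((4 + T(4, 1))*1)*3)*r(1, 7) = (((4 + 1)*1)*3)*((-5 + 7)/(3 + 1)) = ((5*1)*3)*(2/4) = (5*3)*((1/4)*2) = 15*(1/2) = 15/2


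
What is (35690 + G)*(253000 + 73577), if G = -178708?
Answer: -46706389386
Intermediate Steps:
(35690 + G)*(253000 + 73577) = (35690 - 178708)*(253000 + 73577) = -143018*326577 = -46706389386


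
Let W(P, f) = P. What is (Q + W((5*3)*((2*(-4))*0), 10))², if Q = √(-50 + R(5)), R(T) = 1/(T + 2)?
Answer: -349/7 ≈ -49.857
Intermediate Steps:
R(T) = 1/(2 + T)
Q = I*√2443/7 (Q = √(-50 + 1/(2 + 5)) = √(-50 + 1/7) = √(-50 + ⅐) = √(-349/7) = I*√2443/7 ≈ 7.061*I)
(Q + W((5*3)*((2*(-4))*0), 10))² = (I*√2443/7 + (5*3)*((2*(-4))*0))² = (I*√2443/7 + 15*(-8*0))² = (I*√2443/7 + 15*0)² = (I*√2443/7 + 0)² = (I*√2443/7)² = -349/7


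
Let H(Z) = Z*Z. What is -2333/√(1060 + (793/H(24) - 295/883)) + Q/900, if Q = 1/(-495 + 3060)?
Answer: 1/2308500 - 55992*√476515169857/539654779 ≈ -71.622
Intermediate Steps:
Q = 1/2565 ≈ 0.00038986
H(Z) = Z²
-2333/√(1060 + (793/H(24) - 295/883)) + Q/900 = -2333/√(1060 + (793/(24²) - 295/883)) + (1/2565)/900 = -2333/√(1060 + (793/576 - 295*1/883)) + (1/2565)*(1/900) = -2333/√(1060 + (793*(1/576) - 295/883)) + 1/2308500 = -2333/√(1060 + (793/576 - 295/883)) + 1/2308500 = -2333/√(1060 + 530299/508608) + 1/2308500 = -2333*24*√476515169857/539654779 + 1/2308500 = -55992*√476515169857/539654779 + 1/2308500 = 1/2308500 - 55992*√476515169857/539654779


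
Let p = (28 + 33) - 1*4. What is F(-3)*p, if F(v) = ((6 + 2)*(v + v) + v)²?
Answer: 148257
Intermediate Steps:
F(v) = 289*v² (F(v) = (8*(2*v) + v)² = (16*v + v)² = (17*v)² = 289*v²)
p = 57 (p = 61 - 4 = 57)
F(-3)*p = (289*(-3)²)*57 = (289*9)*57 = 2601*57 = 148257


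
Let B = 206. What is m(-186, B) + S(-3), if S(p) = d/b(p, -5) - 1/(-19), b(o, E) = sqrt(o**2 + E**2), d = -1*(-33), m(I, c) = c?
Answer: 3915/19 + 33*sqrt(34)/34 ≈ 211.71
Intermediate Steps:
d = 33
b(o, E) = sqrt(E**2 + o**2)
S(p) = 1/19 + 33/sqrt(25 + p**2) (S(p) = 33/(sqrt((-5)**2 + p**2)) - 1/(-19) = 33/(sqrt(25 + p**2)) - 1*(-1/19) = 33/sqrt(25 + p**2) + 1/19 = 1/19 + 33/sqrt(25 + p**2))
m(-186, B) + S(-3) = 206 + (1/19 + 33/sqrt(25 + (-3)**2)) = 206 + (1/19 + 33/sqrt(25 + 9)) = 206 + (1/19 + 33/sqrt(34)) = 206 + (1/19 + 33*(sqrt(34)/34)) = 206 + (1/19 + 33*sqrt(34)/34) = 3915/19 + 33*sqrt(34)/34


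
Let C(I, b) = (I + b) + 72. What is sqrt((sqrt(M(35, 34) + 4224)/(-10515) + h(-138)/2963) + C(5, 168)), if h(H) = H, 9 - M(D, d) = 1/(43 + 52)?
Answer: sqrt(85836613708604220975 - 350797247133*sqrt(38202730))/591962955 ≈ 15.651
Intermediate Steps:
M(D, d) = 854/95 (M(D, d) = 9 - 1/(43 + 52) = 9 - 1/95 = 854/95)
C(I, b) = 72 + I + b
sqrt((sqrt(M(35, 34) + 4224)/(-10515) + h(-138)/2963) + C(5, 168)) = sqrt((sqrt(854/95 + 4224)/(-10515) - 138/2963) + (72 + 5 + 168)) = sqrt((sqrt(402134/95)*(-1/10515) - 138*1/2963) + 245) = sqrt(((sqrt(38202730)/95)*(-1/10515) - 138/2963) + 245) = sqrt((-sqrt(38202730)/998925 - 138/2963) + 245) = sqrt((-138/2963 - sqrt(38202730)/998925) + 245) = sqrt(725797/2963 - sqrt(38202730)/998925)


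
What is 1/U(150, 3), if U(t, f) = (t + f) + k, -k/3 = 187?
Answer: -1/408 ≈ -0.0024510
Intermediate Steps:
k = -561 (k = -3*187 = -561)
U(t, f) = -561 + f + t (U(t, f) = (t + f) - 561 = (f + t) - 561 = -561 + f + t)
1/U(150, 3) = 1/(-561 + 3 + 150) = 1/(-408) = -1/408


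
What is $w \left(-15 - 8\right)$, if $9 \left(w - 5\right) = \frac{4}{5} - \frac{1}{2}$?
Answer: $- \frac{3473}{30} \approx -115.77$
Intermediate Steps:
$w = \frac{151}{30}$ ($w = 5 + \frac{\frac{4}{5} - \frac{1}{2}}{9} = 5 + \frac{1}{9} \cdot \frac{3}{10} = 5 + \frac{1}{30} = \frac{151}{30} \approx 5.0333$)
$w \left(-15 - 8\right) = \frac{151 \left(-15 - 8\right)}{30} = \frac{151}{30} \left(-23\right) = - \frac{3473}{30}$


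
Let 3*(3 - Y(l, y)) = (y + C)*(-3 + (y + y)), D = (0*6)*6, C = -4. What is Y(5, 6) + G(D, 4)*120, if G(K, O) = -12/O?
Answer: -363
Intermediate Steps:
D = 0 (D = 0*6 = 0)
Y(l, y) = 3 - (-4 + y)*(-3 + 2*y)/3 (Y(l, y) = 3 - (y - 4)*(-3 + (y + y))/3 = 3 - (-4 + y)*(-3 + 2*y)/3)
Y(5, 6) + G(D, 4)*120 = (-1 - ⅔*6² + (11/3)*6) - 12/4*120 = (-1 - ⅔*36 + 22) - 12*¼*120 = (-1 - 24 + 22) - 3*120 = -3 - 360 = -363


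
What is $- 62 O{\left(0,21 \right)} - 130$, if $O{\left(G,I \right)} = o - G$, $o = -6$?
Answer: $242$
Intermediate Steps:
$O{\left(G,I \right)} = -6 - G$
$- 62 O{\left(0,21 \right)} - 130 = - 62 \left(-6 - 0\right) - 130 = - 62 \left(-6 + 0\right) - 130 = \left(-62\right) \left(-6\right) - 130 = 372 - 130 = 242$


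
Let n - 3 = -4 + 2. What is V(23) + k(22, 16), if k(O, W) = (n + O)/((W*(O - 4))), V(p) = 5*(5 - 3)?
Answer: 2903/288 ≈ 10.080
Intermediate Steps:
V(p) = 10 (V(p) = 5*2 = 10)
n = 1 (n = 3 + (-4 + 2) = 3 - 2 = 1)
k(O, W) = (1 + O)/(W*(-4 + O)) (k(O, W) = (1 + O)/((W*(O - 4))) = (1 + O)/((W*(-4 + O))) = (1/(W*(-4 + O)))*(1 + O) = (1 + O)/(W*(-4 + O)))
V(23) + k(22, 16) = 10 + (1 + 22)/(16*(-4 + 22)) = 10 + (1/16)*23/18 = 10 + (1/16)*(1/18)*23 = 10 + 23/288 = 2903/288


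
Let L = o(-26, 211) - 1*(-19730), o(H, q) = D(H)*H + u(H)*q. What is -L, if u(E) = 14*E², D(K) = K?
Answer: -2017310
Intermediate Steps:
o(H, q) = H² + 14*q*H² (o(H, q) = H*H + (14*H²)*q = H² + 14*q*H²)
L = 2017310 (L = (-26)²*(1 + 14*211) - 1*(-19730) = 676*(1 + 2954) + 19730 = 676*2955 + 19730 = 1997580 + 19730 = 2017310)
-L = -1*2017310 = -2017310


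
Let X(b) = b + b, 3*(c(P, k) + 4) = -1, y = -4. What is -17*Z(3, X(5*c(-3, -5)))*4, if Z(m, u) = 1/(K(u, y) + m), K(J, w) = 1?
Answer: -17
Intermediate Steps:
c(P, k) = -13/3 (c(P, k) = -4 + (⅓)*(-1) = -4 - ⅓ = -13/3)
X(b) = 2*b
Z(m, u) = 1/(1 + m)
-17*Z(3, X(5*c(-3, -5)))*4 = -17/(1 + 3)*4 = -17/4*4 = -17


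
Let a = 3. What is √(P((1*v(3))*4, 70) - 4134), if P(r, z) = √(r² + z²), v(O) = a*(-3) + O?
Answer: 2*I*√1015 ≈ 63.718*I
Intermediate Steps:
v(O) = -9 + O (v(O) = 3*(-3) + O = -9 + O)
√(P((1*v(3))*4, 70) - 4134) = √(√(((1*(-9 + 3))*4)² + 70²) - 4134) = √(√(((1*(-6))*4)² + 4900) - 4134) = √(√((-6*4)² + 4900) - 4134) = √(√((-24)² + 4900) - 4134) = √(√(576 + 4900) - 4134) = √(√5476 - 4134) = √(74 - 4134) = √(-4060) = 2*I*√1015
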